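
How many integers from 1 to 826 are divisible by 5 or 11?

Multiples of 5: 165. Multiples of 11: 75. Of both (lcm=55): 15.
By inclusion-exclusion: 165 + 75 - 15.

Final answer: 225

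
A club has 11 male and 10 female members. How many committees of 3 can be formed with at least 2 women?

Sum over valid woman counts:
C(10,2)C(11,1) = 495
C(10,3)C(11,0) = 120
Total: 495 + 120.

Final answer: 615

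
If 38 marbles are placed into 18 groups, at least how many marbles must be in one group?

By the pigeonhole principle: ceiling(38/18).

Final answer: 3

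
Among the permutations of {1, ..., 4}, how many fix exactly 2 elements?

Choose which 2 elements are fixed: C(4,2) = 6.
Derange the remaining 2 using D(j) = (j-1)(D(j-1) + D(j-2)), D(0)=1, D(1)=0: D(2)=1.
Total: 6 x 1.

Final answer: C(4,2) D(2) = 6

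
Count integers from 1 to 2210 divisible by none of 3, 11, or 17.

|div by 3|=736, |div by 11|=200, |div by 17|=130.
|div by 3&11|=66, |div by 3&17|=43, |div by 11&17|=11, |div by all|=3.
By inclusion-exclusion, divisible by at least one: 736+200+130-66-43-11+3 = 949.
Not divisible by any: 2210 - 949.

Final answer: 1261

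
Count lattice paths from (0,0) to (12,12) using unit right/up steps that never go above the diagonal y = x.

Total monotonic paths to (12,12): C(24,12) = 2704156.
By the reflection principle, paths that go above the diagonal number C(24,13) = 2496144.
Valid Dyck paths: 2704156 - 2496144.
(This is the Catalan number C_{12}.)

Final answer: C_{12} = 208012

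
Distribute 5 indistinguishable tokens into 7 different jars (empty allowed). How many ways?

Stars and bars: C(n+k-1, k-1) = C(11,6).

Final answer: C(11,6) = 462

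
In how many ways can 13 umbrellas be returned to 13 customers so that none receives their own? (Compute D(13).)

Derangements satisfy D(n) = (n-1)(D(n-1) + D(n-2)), starting from D(0)=1, D(1)=0.
D(2) = 1 x (0 + 1) = 1
D(3) = 2 x (1 + 0) = 2
D(4) = 3 x (2 + 1) = 9
D(5) = 4 x (9 + 2) = 44
D(6) = 5 x (44 + 9) = 265
D(7) = 6 x (265 + 44) = 1854
D(8) = 7 x (1854 + 265) = 14833
D(9) = 8 x (14833 + 1854) = 133496
D(10) = 9 x (133496 + 14833) = 1334961
D(11) = 10 x (1334961 + 133496) = 14684570
D(12) = 11 x (14684570 + 1334961) = 176214841
D(13) = 12 x (D(12) + D(11)) = 12 x (176214841 + 14684570)

Final answer: D(13) = 2290792932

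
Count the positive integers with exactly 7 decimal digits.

These are the integers in [10^6, 10^7), so the count is 10^7 - 10^6 = 9 x 10^6.

Final answer: 9000000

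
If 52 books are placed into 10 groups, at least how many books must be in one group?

By the pigeonhole principle: ceiling(52/10).

Final answer: 6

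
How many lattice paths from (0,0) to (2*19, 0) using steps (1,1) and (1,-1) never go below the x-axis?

Total monotonic paths to (19,19): C(38,19) = 35345263800.
Reflecting each bad path at its first crossing gives a bijection with paths to (18,20): C(38,20) = 33578000610.
Valid Dyck paths: 35345263800 - 33578000610.
(Check: C(38,19) - C(38,20) = C(38,19)/20, the Catalan number C_{19}.)

Final answer: C_{19} = 1767263190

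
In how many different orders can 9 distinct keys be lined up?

The number of ways to arrange 9 distinct objects is 9!.

Final answer: 9! = 362880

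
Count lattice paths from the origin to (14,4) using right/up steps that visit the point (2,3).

Paths (0,0)->(2,3): C(5,3) = 10.
Paths (2,3)->(14,4): C(13,1) = 13.
By multiplication principle: 10 x 13.

Final answer: 130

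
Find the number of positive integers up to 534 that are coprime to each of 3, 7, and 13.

|div by 3|=178, |div by 7|=76, |div by 13|=41.
|div by 3&7|=25, |div by 3&13|=13, |div by 7&13|=5, |div by all|=1.
By inclusion-exclusion, divisible by at least one: 178+76+41-25-13-5+1 = 253.
Not divisible by any: 534 - 253.

Final answer: 281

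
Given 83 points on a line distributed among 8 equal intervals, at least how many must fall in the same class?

By pigeonhole with 83 objects and 8 categories: ceiling(83/8).

Final answer: 11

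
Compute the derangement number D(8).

D(n) = (n-1)(D(n-1) + D(n-2)), D(0)=1, D(1)=0.
Building up: D(2)=1, D(3)=2, D(4)=9, D(5)=44, D(6)=265, D(7)=1854.
D(8) = 7 x (D(7) + D(6)) = 7 x (1854 + 265).

Final answer: D(8) = 14833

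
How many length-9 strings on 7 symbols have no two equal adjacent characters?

First character: 7 choices. Each subsequent: 6 choices (must differ from the previous one).
Total: 7 x 6^8.

Final answer: 7 x 6^{8} = 11757312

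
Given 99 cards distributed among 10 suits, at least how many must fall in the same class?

By pigeonhole with 99 objects and 10 categories: ceiling(99/10).

Final answer: 10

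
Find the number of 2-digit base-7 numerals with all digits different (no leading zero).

First digit: 6 (nonzero). Second: 6 (not first). Third: 5, etc.
Total: 6 x 6.

Final answer: 36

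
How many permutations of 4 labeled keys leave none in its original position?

Derangements satisfy D(n) = (n-1)(D(n-1) + D(n-2)), starting from D(0)=1, D(1)=0.
D(2) = 1 x (0 + 1) = 1
D(3) = 2 x (1 + 0) = 2
D(4) = 3 x (D(3) + D(2)) = 3 x (2 + 1)

Final answer: D(4) = 9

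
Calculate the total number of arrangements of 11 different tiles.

The number of ways to arrange 11 distinct objects is 11!.

Final answer: 11! = 39916800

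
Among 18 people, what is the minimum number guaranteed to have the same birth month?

There are 12 possible values for birth month. With 18 people and 12 categories, by pigeonhole: ceiling(18/12).

Final answer: 2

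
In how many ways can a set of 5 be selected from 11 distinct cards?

C(11,5) = 11!/(5! x (11-5)!).

Final answer: C(11,5) = 462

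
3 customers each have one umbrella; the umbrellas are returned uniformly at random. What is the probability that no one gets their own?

Use the recurrence D(n) = (n-1)(D(n-1) + D(n-2)) with D(0)=1, D(1)=0.
Building up: D(2)=1, D(3)=2.
Total arrangements: 3! = 6.
Probability = D(3)/3! = 1/3.

Final answer: D(3)/3! = 2/6 = 0.333333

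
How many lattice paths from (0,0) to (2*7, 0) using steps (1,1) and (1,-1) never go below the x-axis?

Total monotonic paths to (7,7): C(14,7) = 3432.
Paths that cross above y=x (reflection bijection): C(14,8) = 3003.
Valid Dyck paths: 3432 - 3003.
(This is the Catalan number C_{7}.)

Final answer: C_{7} = 429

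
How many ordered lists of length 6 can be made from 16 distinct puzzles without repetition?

P(16,6) = 16!/(16-6)! = 16!/10!.

Final answer: P(16,6) = 5765760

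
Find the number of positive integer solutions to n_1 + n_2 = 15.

Substitute n'_i = n_i - 1 (so n'_i >= 0). Then sum n'_i = 15 - 2 = 13.
Stars and bars: C(13+2-1, 2-1) = C(14,1).

Final answer: C(14,1) = 14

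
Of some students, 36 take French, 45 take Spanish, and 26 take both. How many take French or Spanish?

|A union B| = |A| + |B| - |A intersect B| = 36 + 45 - 26.

Final answer: 55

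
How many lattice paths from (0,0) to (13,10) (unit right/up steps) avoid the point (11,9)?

Total paths to (13,10): C(23,10) = 1144066.
Paths through (11,9): C(20,9) x C(3,1) = 503880.
Avoiding (11,9): 1144066 - 503880.

Final answer: 640186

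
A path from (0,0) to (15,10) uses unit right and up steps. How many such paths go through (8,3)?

Paths (0,0)->(8,3): C(11,3) = 165.
Paths (8,3)->(15,10): C(14,7) = 3432.
By multiplication principle: 165 x 3432.

Final answer: 566280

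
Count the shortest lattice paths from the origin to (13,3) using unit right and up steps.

Each path has 13 right steps and 3 up steps in some order (16 steps total).
Choose which 3 of the 16 steps are up: C(16,3).

Final answer: C(16,3) = 560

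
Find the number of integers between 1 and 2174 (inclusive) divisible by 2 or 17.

Multiples of 2: 1087. Multiples of 17: 127. Of both (lcm=34): 63.
By inclusion-exclusion: 1087 + 127 - 63.

Final answer: 1151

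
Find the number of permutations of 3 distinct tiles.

The number of ways to arrange 3 distinct objects is 3!.

Final answer: 3! = 6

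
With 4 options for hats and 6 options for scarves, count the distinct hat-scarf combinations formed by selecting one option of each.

By the multiplication principle: 4 x 6.

Final answer: 24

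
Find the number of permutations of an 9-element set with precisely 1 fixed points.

Choose which 1 elements are fixed: C(9,1) = 9.
Derange the remaining 8 using D(j) = (j-1)(D(j-1) + D(j-2)), D(0)=1, D(1)=0: D(2)=1, D(3)=2, D(4)=9, D(5)=44, D(6)=265, D(7)=1854, D(8)=14833.
Total: 9 x 14833.

Final answer: C(9,1) D(8) = 133497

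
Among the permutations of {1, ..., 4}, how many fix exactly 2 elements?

Choose which 2 elements are fixed: C(4,2) = 6.
Derange the remaining 2 using D(j) = (j-1)(D(j-1) + D(j-2)), D(0)=1, D(1)=0: D(2)=1.
Total: 6 x 1.

Final answer: C(4,2) D(2) = 6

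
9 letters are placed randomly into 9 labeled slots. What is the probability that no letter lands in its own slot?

Use the recurrence D(n) = (n-1)(D(n-1) + D(n-2)) with D(0)=1, D(1)=0.
Building up: D(2)=1, D(3)=2, D(4)=9, D(5)=44, D(6)=265, D(7)=1854, D(8)=14833, D(9)=133496.
Total arrangements: 9! = 362880.
Probability = D(9)/9! = 16687/45360.

Final answer: D(9)/9! = 133496/362880 = 0.367879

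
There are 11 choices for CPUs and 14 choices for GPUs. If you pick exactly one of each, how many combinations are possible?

By the multiplication principle: 11 x 14.

Final answer: 154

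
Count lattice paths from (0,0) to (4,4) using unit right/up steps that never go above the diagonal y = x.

Total monotonic paths to (4,4): C(8,4) = 70.
A path is bad iff it touches y = x + 1; reflecting its initial segment maps bad paths bijectively onto all paths to (3,5), of which there are C(8,5) = 56.
Valid Dyck paths: 70 - 56.
(These counts are the Catalan numbers.)

Final answer: C_{4} = 14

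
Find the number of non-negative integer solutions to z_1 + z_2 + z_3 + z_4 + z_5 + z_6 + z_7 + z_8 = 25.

Stars and bars with 25 stars and 7 bars:
C(25+8-1, 8-1) = C(32,7).

Final answer: C(32,7) = 3365856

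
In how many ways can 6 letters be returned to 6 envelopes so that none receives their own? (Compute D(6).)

Use the recurrence D(n) = (n-1)(D(n-1) + D(n-2)) with D(0)=1, D(1)=0.
D(2) = 1 x (0 + 1) = 1
D(3) = 2 x (1 + 0) = 2
D(4) = 3 x (2 + 1) = 9
D(5) = 4 x (9 + 2) = 44
D(6) = 5 x (D(5) + D(4)) = 5 x (44 + 9)

Final answer: D(6) = 265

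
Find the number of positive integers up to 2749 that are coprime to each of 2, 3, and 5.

|div by 2|=1374, |div by 3|=916, |div by 5|=549.
|div by 2&3|=458, |div by 2&5|=274, |div by 3&5|=183, |div by all|=91.
By inclusion-exclusion, divisible by at least one: 1374+916+549-458-274-183+91 = 2015.
Not divisible by any: 2749 - 2015.

Final answer: 734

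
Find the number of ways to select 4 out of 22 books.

C(22,4) = 22!/(4! x 18!).

Final answer: \binom{22}{4} = 7315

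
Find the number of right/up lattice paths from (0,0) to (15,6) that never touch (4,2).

Total paths to (15,6): C(21,6) = 54264.
Paths through (4,2): C(6,2) x C(15,4) = 20475.
Avoiding (4,2): 54264 - 20475.

Final answer: 33789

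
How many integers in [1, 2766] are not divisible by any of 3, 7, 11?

|div by 3|=922, |div by 7|=395, |div by 11|=251.
|div by 3&7|=131, |div by 3&11|=83, |div by 7&11|=35, |div by all|=11.
By inclusion-exclusion, divisible by at least one: 922+395+251-131-83-35+11 = 1330.
Not divisible by any: 2766 - 1330.

Final answer: 1436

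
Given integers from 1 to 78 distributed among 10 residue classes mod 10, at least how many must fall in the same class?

By pigeonhole with 78 objects and 10 categories: ceiling(78/10).

Final answer: 8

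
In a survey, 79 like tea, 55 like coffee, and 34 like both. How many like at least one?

|A union B| = |A| + |B| - |A intersect B| = 79 + 55 - 34.

Final answer: 100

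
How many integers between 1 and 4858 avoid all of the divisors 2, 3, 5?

|div by 2|=2429, |div by 3|=1619, |div by 5|=971.
|div by 2&3|=809, |div by 2&5|=485, |div by 3&5|=323, |div by all|=161.
By inclusion-exclusion, divisible by at least one: 2429+1619+971-809-485-323+161 = 3563.
Not divisible by any: 4858 - 3563.

Final answer: 1295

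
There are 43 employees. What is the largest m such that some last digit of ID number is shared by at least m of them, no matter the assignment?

There are 10 possible values for last digit of ID number. With 43 employees and 10 categories, by pigeonhole: ceiling(43/10).

Final answer: 5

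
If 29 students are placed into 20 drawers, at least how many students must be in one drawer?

By the pigeonhole principle: ceiling(29/20).

Final answer: 2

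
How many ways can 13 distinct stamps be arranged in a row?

The number of ways to arrange 13 distinct objects is 13!.

Final answer: 13! = 6227020800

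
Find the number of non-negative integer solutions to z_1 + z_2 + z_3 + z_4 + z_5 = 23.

Stars and bars with 23 stars and 4 bars:
C(23+5-1, 5-1) = C(27,4).

Final answer: C(27,4) = 17550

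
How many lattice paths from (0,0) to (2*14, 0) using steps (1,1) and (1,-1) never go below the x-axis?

Total monotonic paths to (14,14): C(28,14) = 40116600.
Paths that cross above y=x (reflection bijection): C(28,15) = 37442160.
Valid Dyck paths: 40116600 - 37442160.
(Equivalently, C_{14} = C(28,14)/15 = 40116600/15.)

Final answer: C_{14} = 2674440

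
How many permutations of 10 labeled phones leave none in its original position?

Use the recurrence D(n) = (n-1)(D(n-1) + D(n-2)) with D(0)=1, D(1)=0.
D(2) = 1 x (0 + 1) = 1
D(3) = 2 x (1 + 0) = 2
D(4) = 3 x (2 + 1) = 9
D(5) = 4 x (9 + 2) = 44
D(6) = 5 x (44 + 9) = 265
D(7) = 6 x (265 + 44) = 1854
D(8) = 7 x (1854 + 265) = 14833
D(9) = 8 x (14833 + 1854) = 133496
D(10) = 9 x (D(9) + D(8)) = 9 x (133496 + 14833)

Final answer: D(10) = 1334961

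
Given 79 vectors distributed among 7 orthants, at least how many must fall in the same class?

By pigeonhole with 79 objects and 7 categories: ceiling(79/7).

Final answer: 12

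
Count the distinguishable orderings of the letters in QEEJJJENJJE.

Letters (E:4, J:5, N:1, Q:1). Total letters: 11.
Permutations = 11!/(5! x 4!).

Final answer: 13860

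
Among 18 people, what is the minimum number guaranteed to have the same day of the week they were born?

There are 7 possible values for day of the week they were born. With 18 people and 7 categories, by pigeonhole: ceiling(18/7).

Final answer: 3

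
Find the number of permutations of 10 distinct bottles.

The number of ways to arrange 10 distinct objects is 10!.

Final answer: 10! = 3628800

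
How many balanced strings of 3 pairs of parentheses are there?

This is counted by the nth Catalan number C_n. Here n = 3 (pairs).
C_n = C(2n,n) - C(2n,n+1), so C_{3} = C(6,3) - C(6,4) = 20 - 15.

Final answer: C_{3} = 5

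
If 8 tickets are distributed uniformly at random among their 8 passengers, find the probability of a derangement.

Use the recurrence D(n) = (n-1)(D(n-1) + D(n-2)) with D(0)=1, D(1)=0.
Building up: D(2)=1, D(3)=2, D(4)=9, D(5)=44, D(6)=265, D(7)=1854, D(8)=14833.
Total arrangements: 8! = 40320.
Probability = D(8)/8! = 2119/5760.

Final answer: D(8)/8! = 14833/40320 = 0.367882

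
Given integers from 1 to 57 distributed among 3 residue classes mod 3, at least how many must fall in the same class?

By pigeonhole with 57 objects and 3 categories: ceiling(57/3).

Final answer: 19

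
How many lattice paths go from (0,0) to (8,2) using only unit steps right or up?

Each path has 8 right steps and 2 up steps in some order (10 steps total).
Choose which 2 of the 10 steps are up: C(10,2).

Final answer: C(10,2) = 45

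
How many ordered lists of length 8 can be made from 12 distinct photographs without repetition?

P(12,8) = 12!/(12-8)! = 12!/4!.

Final answer: P(12,8) = 19958400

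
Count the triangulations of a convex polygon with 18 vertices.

This is a standard Catalan-number count: the answer is C_n. Here n = 18 - 2 = 16.
C_n = C(2n,n) - C(2n,n+1), so C_{16} = C(32,16) - C(32,17) = 601080390 - 565722720.

Final answer: C_{16} = 35357670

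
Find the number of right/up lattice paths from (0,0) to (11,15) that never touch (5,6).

Total paths to (11,15): C(26,15) = 7726160.
Paths through (5,6): C(11,6) x C(15,9) = 2312310.
Avoiding (5,6): 7726160 - 2312310.

Final answer: 5413850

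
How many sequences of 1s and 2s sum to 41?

Let f(n) be the number of climbs. Removing the last move (1 or 2 steps) gives f(n) = f(n-1) + f(n-2); base cases f(1)=1, f(2)=2.
Computing successive values: f(1)=1, f(2)=2, f(3)=3, f(4)=5, f(5)=8, f(6)=13, f(7)=21, f(8)=34, f(9)=55, f(10)=89, f(11)=144, f(12)=233, f(13)=377, f(14)=610, f(15)=987, f(16)=1597, f(17)=2584, f(18)=4181, f(19)=6765, f(20)=10946, f(21)=17711, f(22)=28657, f(23)=46368, f(24)=75025, f(25)=121393, f(26)=196418, f(27)=317811, f(28)=514229, f(29)=832040, f(30)=1346269, f(31)=2178309, f(32)=3524578, f(33)=5702887, f(34)=9227465, f(35)=14930352, f(36)=24157817, f(37)=39088169, f(38)=63245986, f(39)=102334155, f(40)=165580141, f(41)=267914296.

Final answer: 267914296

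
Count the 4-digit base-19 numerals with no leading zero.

In base 19, the leading digit has 18 choices (1..18); each of the remaining 3 digits has 19 choices.
Total: 18 x 19^3.

Final answer: 123462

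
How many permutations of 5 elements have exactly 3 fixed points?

Choose which 3 elements are fixed: C(5,3) = 10.
Derange the remaining 2 using D(j) = (j-1)(D(j-1) + D(j-2)), D(0)=1, D(1)=0: D(2)=1.
Total: 10 x 1.

Final answer: C(5,3) D(2) = 10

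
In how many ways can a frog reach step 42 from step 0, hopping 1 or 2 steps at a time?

Let f(n) count the ways. The last step is size 1 or 2, so f(n) = f(n-1) + f(n-2) with f(1)=1, f(2)=2.
Computing successive values: f(1)=1, f(2)=2, f(3)=3, f(4)=5, f(5)=8, f(6)=13, f(7)=21, f(8)=34, f(9)=55, f(10)=89, f(11)=144, f(12)=233, f(13)=377, f(14)=610, f(15)=987, f(16)=1597, f(17)=2584, f(18)=4181, f(19)=6765, f(20)=10946, f(21)=17711, f(22)=28657, f(23)=46368, f(24)=75025, f(25)=121393, f(26)=196418, f(27)=317811, f(28)=514229, f(29)=832040, f(30)=1346269, f(31)=2178309, f(32)=3524578, f(33)=5702887, f(34)=9227465, f(35)=14930352, f(36)=24157817, f(37)=39088169, f(38)=63245986, f(39)=102334155, f(40)=165580141, f(41)=267914296, f(42)=433494437.

Final answer: 433494437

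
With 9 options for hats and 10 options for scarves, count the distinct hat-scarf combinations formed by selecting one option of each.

By the multiplication principle: 9 x 10.

Final answer: 90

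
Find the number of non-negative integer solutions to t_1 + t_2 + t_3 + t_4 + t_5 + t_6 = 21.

Stars and bars with 21 stars and 5 bars:
C(21+6-1, 6-1) = C(26,5).

Final answer: C(26,5) = 65780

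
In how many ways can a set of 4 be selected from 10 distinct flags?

C(10,4) = 10!/(4! x (10-4)!).

Final answer: C(10,4) = 210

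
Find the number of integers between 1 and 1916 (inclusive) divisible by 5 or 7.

Multiples of 5: 383. Multiples of 7: 273. Of both (lcm=35): 54.
By inclusion-exclusion: 383 + 273 - 54.

Final answer: 602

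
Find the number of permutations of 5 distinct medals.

The number of ways to arrange 5 distinct objects is 5!.

Final answer: 5! = 120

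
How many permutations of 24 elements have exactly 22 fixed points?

Choose which 22 elements are fixed: C(24,22) = 276.
Derange the remaining 2 using D(j) = (j-1)(D(j-1) + D(j-2)), D(0)=1, D(1)=0: D(2)=1.
Total: 276 x 1.

Final answer: C(24,22) D(2) = 276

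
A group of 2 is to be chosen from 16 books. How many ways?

C(16,2) = 16!/(2! x (16-2)!).

Final answer: C(16,2) = 120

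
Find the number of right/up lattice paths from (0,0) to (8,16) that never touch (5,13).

Total paths to (8,16): C(24,16) = 735471.
Paths through (5,13): C(18,13) x C(6,3) = 171360.
Avoiding (5,13): 735471 - 171360.

Final answer: 564111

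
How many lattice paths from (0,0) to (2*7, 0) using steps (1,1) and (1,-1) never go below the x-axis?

Total monotonic paths to (7,7): C(14,7) = 3432.
By the reflection principle, paths that go above the diagonal number C(14,8) = 3003.
Valid Dyck paths: 3432 - 3003.
(This is the Catalan number C_{7}.)

Final answer: C_{7} = 429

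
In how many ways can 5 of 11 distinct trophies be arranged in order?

P(11,5) = 11!/(11-5)! = 11!/6!.

Final answer: P(11,5) = 55440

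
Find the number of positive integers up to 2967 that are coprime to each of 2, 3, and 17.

|div by 2|=1483, |div by 3|=989, |div by 17|=174.
|div by 2&3|=494, |div by 2&17|=87, |div by 3&17|=58, |div by all|=29.
By inclusion-exclusion, divisible by at least one: 1483+989+174-494-87-58+29 = 2036.
Not divisible by any: 2967 - 2036.

Final answer: 931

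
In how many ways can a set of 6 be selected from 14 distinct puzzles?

C(14,6) = 14!/(6! x (14-6)!).

Final answer: C(14,6) = 3003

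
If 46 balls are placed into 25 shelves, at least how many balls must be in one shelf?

By the pigeonhole principle: ceiling(46/25).

Final answer: 2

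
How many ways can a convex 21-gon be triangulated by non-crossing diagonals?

This is a standard Catalan-number count: the answer is C_n. Here n = 21 - 2 = 19.
Using C_0 = 1 and C_(k+1) = C_k x 2(2k+1)/(k+2), build up term by term: C_1=1, C_2=2, C_3=5, C_4=14, C_5=42, C_6=132, C_7=429, C_8=1430, C_9=4862, C_10=16796, C_11=58786, C_12=208012, C_13=742900, C_14=2674440, C_15=9694845, C_16=35357670, C_17=129644790, C_18=477638700, C_19=1767263190.

Final answer: C_{19} = 1767263190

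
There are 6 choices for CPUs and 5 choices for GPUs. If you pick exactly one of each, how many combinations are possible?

By the multiplication principle: 6 x 5.

Final answer: 30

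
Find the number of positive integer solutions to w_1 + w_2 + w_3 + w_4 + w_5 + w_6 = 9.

Substitute w'_i = w_i - 1 (so w'_i >= 0). Then sum w'_i = 9 - 6 = 3.
Stars and bars: C(3+6-1, 6-1) = C(8,5).

Final answer: C(8,5) = 56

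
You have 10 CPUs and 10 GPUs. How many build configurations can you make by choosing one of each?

By the multiplication principle: 10 x 10.

Final answer: 100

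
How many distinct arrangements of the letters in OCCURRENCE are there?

Letters (C:3, E:2, N:1, O:1, R:2, U:1). Total letters: 10.
Permutations = 10!/(3! x 2! x 2!).

Final answer: 151200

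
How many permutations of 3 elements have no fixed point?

Use the recurrence D(n) = (n-1)(D(n-1) + D(n-2)) with D(0)=1, D(1)=0.
D(2) = 1 x (0 + 1) = 1
D(3) = 2 x (D(2) + D(1)) = 2 x (1 + 0)

Final answer: D(3) = 2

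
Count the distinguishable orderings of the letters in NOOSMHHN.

Letters (H:2, M:1, N:2, O:2, S:1). Total letters: 8.
Permutations = 8!/(2! x 2! x 2!).

Final answer: 5040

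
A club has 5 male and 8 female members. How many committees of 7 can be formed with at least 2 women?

Sum over valid woman counts:
C(8,2)C(5,5) = 28
C(8,3)C(5,4) = 280
C(8,4)C(5,3) = 700
C(8,5)C(5,2) = 560
C(8,6)C(5,1) = 140
C(8,7)C(5,0) = 8
Total: 28 + 280 + 700 + 560 + 140 + 8.

Final answer: 1716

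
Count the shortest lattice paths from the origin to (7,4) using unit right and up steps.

Each path has 7 right steps and 4 up steps in some order (11 steps total).
Choose which 4 of the 11 steps are up: C(11,4).

Final answer: C(11,4) = 330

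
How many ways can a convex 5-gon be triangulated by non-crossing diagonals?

This is a standard Catalan-number count: the answer is C_n. Here n = 5 - 2 = 3.
C_n = C(2n,n) - C(2n,n+1), so C_{3} = C(6,3) - C(6,4) = 20 - 15.

Final answer: C_{3} = 5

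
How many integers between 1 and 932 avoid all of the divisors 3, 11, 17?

|div by 3|=310, |div by 11|=84, |div by 17|=54.
|div by 3&11|=28, |div by 3&17|=18, |div by 11&17|=4, |div by all|=1.
By inclusion-exclusion, divisible by at least one: 310+84+54-28-18-4+1 = 399.
Not divisible by any: 932 - 399.

Final answer: 533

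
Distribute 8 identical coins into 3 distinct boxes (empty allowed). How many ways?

Stars and bars: C(n+k-1, k-1) = C(10,2).

Final answer: C(10,2) = 45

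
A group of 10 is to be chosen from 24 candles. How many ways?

C(24,10) = 24!/(10! x 14!).

Final answer: \binom{24}{10} = 1961256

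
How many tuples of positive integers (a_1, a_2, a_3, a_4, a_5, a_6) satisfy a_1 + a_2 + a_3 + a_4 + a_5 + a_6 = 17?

Substitute a'_i = a_i - 1 (so a'_i >= 0). Then sum a'_i = 17 - 6 = 11.
Stars and bars: C(11+6-1, 6-1) = C(16,5).

Final answer: C(16,5) = 4368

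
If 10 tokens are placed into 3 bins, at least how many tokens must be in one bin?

By the pigeonhole principle: ceiling(10/3).

Final answer: 4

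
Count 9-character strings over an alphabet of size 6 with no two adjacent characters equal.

Let g(n) count such strings. g(1) = 6, and each valid string of length n-1 extends in 5 ways (any symbol but the last), so g(n) = 5 g(n-1).
Total: g(9) = 6 x 5^8.

Final answer: 6 x 5^{8} = 2343750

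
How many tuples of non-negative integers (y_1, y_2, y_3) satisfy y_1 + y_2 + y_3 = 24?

Stars and bars with 24 stars and 2 bars:
C(24+3-1, 3-1) = C(26,2).

Final answer: C(26,2) = 325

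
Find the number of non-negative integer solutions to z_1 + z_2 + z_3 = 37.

Stars and bars with 37 stars and 2 bars:
C(37+3-1, 3-1) = C(39,2).

Final answer: C(39,2) = 741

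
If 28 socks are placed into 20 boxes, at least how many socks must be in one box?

By the pigeonhole principle: ceiling(28/20).

Final answer: 2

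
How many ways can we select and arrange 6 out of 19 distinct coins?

P(19,6) = 19!/(19-6)! = 19!/13!.

Final answer: P(19,6) = 19535040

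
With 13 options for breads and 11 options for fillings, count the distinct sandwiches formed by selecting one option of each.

By the multiplication principle: 13 x 11.

Final answer: 143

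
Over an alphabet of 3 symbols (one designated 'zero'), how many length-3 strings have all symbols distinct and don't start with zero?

First digit: 2 (nonzero). Second: 2 (not first). Third: 1, etc.
Total: 2 x 2 x 1.

Final answer: 4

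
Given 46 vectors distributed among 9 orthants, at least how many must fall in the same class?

By pigeonhole with 46 objects and 9 categories: ceiling(46/9).

Final answer: 6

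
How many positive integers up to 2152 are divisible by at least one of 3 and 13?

Multiples of 3: 717. Multiples of 13: 165. Of both (lcm=39): 55.
By inclusion-exclusion: 717 + 165 - 55.

Final answer: 827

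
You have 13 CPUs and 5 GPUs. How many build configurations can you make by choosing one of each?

By the multiplication principle: 13 x 5.

Final answer: 65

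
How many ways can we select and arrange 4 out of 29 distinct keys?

P(29,4) = 29!/(29-4)! = 29!/25!.

Final answer: P(29,4) = 570024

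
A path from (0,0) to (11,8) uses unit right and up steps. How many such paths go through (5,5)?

Paths (0,0)->(5,5): C(10,5) = 252.
Paths (5,5)->(11,8): C(9,3) = 84.
By multiplication principle: 252 x 84.

Final answer: 21168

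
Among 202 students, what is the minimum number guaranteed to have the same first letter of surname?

There are 26 possible values for first letter of surname. With 202 students and 26 categories, by pigeonhole: ceiling(202/26).

Final answer: 8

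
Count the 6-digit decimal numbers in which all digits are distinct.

First digit: 9 (not 0). Second: 9 (not first). Third: 8, etc.
Total: 9 x 9 x 8 x 7 x 6 x 5.

Final answer: 136080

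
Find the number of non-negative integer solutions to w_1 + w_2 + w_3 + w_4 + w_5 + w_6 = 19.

Stars and bars with 19 stars and 5 bars:
C(19+6-1, 6-1) = C(24,5).

Final answer: C(24,5) = 42504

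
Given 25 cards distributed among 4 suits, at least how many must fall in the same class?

By pigeonhole with 25 objects and 4 categories: ceiling(25/4).

Final answer: 7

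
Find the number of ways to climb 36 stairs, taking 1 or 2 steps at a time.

Let f(n) be the number of climbs. Removing the last move (1 or 2 steps) gives f(n) = f(n-1) + f(n-2); base cases f(1)=1, f(2)=2.
Building up term by term: f(1)=1, f(2)=2, f(3)=3, f(4)=5, f(5)=8, f(6)=13, f(7)=21, f(8)=34, f(9)=55, f(10)=89, f(11)=144, f(12)=233, f(13)=377, f(14)=610, f(15)=987, f(16)=1597, f(17)=2584, f(18)=4181, f(19)=6765, f(20)=10946, f(21)=17711, f(22)=28657, f(23)=46368, f(24)=75025, f(25)=121393, f(26)=196418, f(27)=317811, f(28)=514229, f(29)=832040, f(30)=1346269, f(31)=2178309, f(32)=3524578, f(33)=5702887, f(34)=9227465, f(35)=14930352, f(36)=24157817.

Final answer: 24157817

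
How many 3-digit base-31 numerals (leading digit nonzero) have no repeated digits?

First digit: 30 (nonzero). Second: 30 (not first). Third: 29, etc.
Total: 30 x 30 x 29.

Final answer: 26100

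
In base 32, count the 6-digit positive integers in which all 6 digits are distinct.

The leading digit has 31 choices (anything but zero); the next has 31 (anything but the first), then 30, and so on, one fewer each time.
Total: 31 x 31 x 30 x 29 x 28 x 27.

Final answer: 632068920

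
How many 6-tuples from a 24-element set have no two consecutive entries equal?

First character: 24 choices. Each subsequent: 23 choices (must differ from the previous one).
Total: 24 x 23^5.

Final answer: 24 x 23^{5} = 154472232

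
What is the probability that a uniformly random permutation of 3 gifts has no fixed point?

Derangements satisfy D(n) = (n-1)(D(n-1) + D(n-2)), starting from D(0)=1, D(1)=0.
Building up: D(2)=1, D(3)=2.
Total arrangements: 3! = 6.
Probability = D(3)/3! = 1/3.

Final answer: D(3)/3! = 2/6 = 0.333333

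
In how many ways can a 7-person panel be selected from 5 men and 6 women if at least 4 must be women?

Sum over valid woman counts:
C(6,4)C(5,3) = 150
C(6,5)C(5,2) = 60
C(6,6)C(5,1) = 5
Total: 150 + 60 + 5.

Final answer: 215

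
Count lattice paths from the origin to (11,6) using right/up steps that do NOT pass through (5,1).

Total paths to (11,6): C(17,6) = 12376.
Paths through (5,1): C(6,1) x C(11,5) = 2772.
Avoiding (5,1): 12376 - 2772.

Final answer: 9604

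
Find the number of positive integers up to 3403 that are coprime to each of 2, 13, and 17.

|div by 2|=1701, |div by 13|=261, |div by 17|=200.
|div by 2&13|=130, |div by 2&17|=100, |div by 13&17|=15, |div by all|=7.
By inclusion-exclusion, divisible by at least one: 1701+261+200-130-100-15+7 = 1924.
Not divisible by any: 3403 - 1924.

Final answer: 1479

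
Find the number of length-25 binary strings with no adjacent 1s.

Let a(n) count valid strings. If the last bit is 0 the prefix is any valid string of length n-1; if it is 1 the string must end in 01 with a valid prefix of length n-2. So a(n) = a(n-1) + a(n-2), a(1)=2, a(2)=3.
Building up term by term: a(1)=2, a(2)=3, a(3)=5, a(4)=8, a(5)=13, a(6)=21, a(7)=34, a(8)=55, a(9)=89, a(10)=144, a(11)=233, a(12)=377, a(13)=610, a(14)=987, a(15)=1597, a(16)=2584, a(17)=4181, a(18)=6765, a(19)=10946, a(20)=17711, a(21)=28657, a(22)=46368, a(23)=75025, a(24)=121393, a(25)=196418.

Final answer: 196418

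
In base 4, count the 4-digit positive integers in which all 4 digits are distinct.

The leading digit has 3 choices (anything but zero); the next has 3 (anything but the first), then 2, and so on, one fewer each time.
Total: 3 x 3 x 2 x 1.

Final answer: 18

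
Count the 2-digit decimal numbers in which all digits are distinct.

First digit: 9 (not 0). Second: 9 (not first). Third: 8, etc.
Total: 9 x 9.

Final answer: 81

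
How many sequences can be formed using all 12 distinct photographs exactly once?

The number of ways to arrange 12 distinct objects is 12!.

Final answer: 12! = 479001600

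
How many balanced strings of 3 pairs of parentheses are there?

The structures are counted by the Catalan number C_n. Here n = 3 (pairs).
C_n = C(2n,n) - C(2n,n+1), so C_{3} = C(6,3) - C(6,4) = 20 - 15.

Final answer: C_{3} = 5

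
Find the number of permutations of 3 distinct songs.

The number of ways to arrange 3 distinct objects is 3!.

Final answer: 3! = 6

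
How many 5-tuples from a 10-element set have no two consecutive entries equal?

First character: 10 choices. Each subsequent: 9 choices (must differ from the previous one).
Total: 10 x 9^4.

Final answer: 10 x 9^{4} = 65610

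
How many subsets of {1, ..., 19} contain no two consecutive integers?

Let a(n) count such subsets of {1, ..., n}. Either n is excluded (a(n-1) ways) or n is included, forcing n-1 out (a(n-2) ways), so a(n) = a(n-1) + a(n-2) with a(1)=2, a(2)=3.
Building up term by term: a(1)=2, a(2)=3, a(3)=5, a(4)=8, a(5)=13, a(6)=21, a(7)=34, a(8)=55, a(9)=89, a(10)=144, a(11)=233, a(12)=377, a(13)=610, a(14)=987, a(15)=1597, a(16)=2584, a(17)=4181, a(18)=6765, a(19)=10946.

Final answer: 10946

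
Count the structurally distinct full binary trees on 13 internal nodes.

This is a standard Catalan-number count: the answer is C_n. Here n = 13.
Using C_0 = 1 and C_(k+1) = C_k x 2(2k+1)/(k+2), build up term by term: C_1=1, C_2=2, C_3=5, C_4=14, C_5=42, C_6=132, C_7=429, C_8=1430, C_9=4862, C_10=16796, C_11=58786, C_12=208012, C_13=742900.

Final answer: C_{13} = 742900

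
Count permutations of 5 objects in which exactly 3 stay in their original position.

Choose which 3 elements are fixed: C(5,3) = 10.
Derange the remaining 2 using D(j) = (j-1)(D(j-1) + D(j-2)), D(0)=1, D(1)=0: D(2)=1.
Total: 10 x 1.

Final answer: C(5,3) D(2) = 10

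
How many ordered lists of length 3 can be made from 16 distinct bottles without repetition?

P(16,3) = 16!/(16-3)! = 16!/13!.

Final answer: P(16,3) = 3360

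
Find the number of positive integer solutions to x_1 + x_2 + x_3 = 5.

Substitute x'_i = x_i - 1 (so x'_i >= 0). Then sum x'_i = 5 - 3 = 2.
Stars and bars: C(2+3-1, 3-1) = C(4,2).

Final answer: C(4,2) = 6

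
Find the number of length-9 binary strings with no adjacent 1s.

Let a(n) count valid strings. If the last bit is 0 the prefix is any valid string of length n-1; if it is 1 the string must end in 01 with a valid prefix of length n-2. So a(n) = a(n-1) + a(n-2), a(1)=2, a(2)=3.
Building up term by term: a(1)=2, a(2)=3, a(3)=5, a(4)=8, a(5)=13, a(6)=21, a(7)=34, a(8)=55, a(9)=89.

Final answer: 89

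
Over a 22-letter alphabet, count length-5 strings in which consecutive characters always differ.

Let g(n) count such strings. g(1) = 22, and each valid string of length n-1 extends in 21 ways (any symbol but the last), so g(n) = 21 g(n-1).
Total: g(5) = 22 x 21^4.

Final answer: 22 x 21^{4} = 4278582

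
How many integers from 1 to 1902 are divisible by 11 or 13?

Multiples of 11: 172. Multiples of 13: 146. Of both (lcm=143): 13.
By inclusion-exclusion: 172 + 146 - 13.

Final answer: 305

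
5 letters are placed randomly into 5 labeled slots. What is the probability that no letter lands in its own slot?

Use the recurrence D(n) = (n-1)(D(n-1) + D(n-2)) with D(0)=1, D(1)=0.
Building up: D(2)=1, D(3)=2, D(4)=9, D(5)=44.
Total arrangements: 5! = 120.
Probability = D(5)/5! = 11/30.

Final answer: D(5)/5! = 44/120 = 0.366667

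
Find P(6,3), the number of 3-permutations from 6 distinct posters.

P(6,3) = 6!/(6-3)! = 6!/3!.

Final answer: P(6,3) = 120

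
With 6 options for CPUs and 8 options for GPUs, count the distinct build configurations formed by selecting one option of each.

By the multiplication principle: 6 x 8.

Final answer: 48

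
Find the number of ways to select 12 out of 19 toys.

C(19,12) = 19!/(12! x 7!).

Final answer: \binom{19}{12} = 50388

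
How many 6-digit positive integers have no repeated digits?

First digit: 9 (not 0). Second: 9 (not first). Third: 8, etc.
Total: 9 x 9 x 8 x 7 x 6 x 5.

Final answer: 136080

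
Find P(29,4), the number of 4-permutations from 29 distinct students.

P(29,4) = 29!/(29-4)! = 29!/25!.

Final answer: P(29,4) = 570024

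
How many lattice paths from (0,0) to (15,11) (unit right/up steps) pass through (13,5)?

Paths (0,0)->(13,5): C(18,5) = 8568.
Paths (13,5)->(15,11): C(8,6) = 28.
By multiplication principle: 8568 x 28.

Final answer: 239904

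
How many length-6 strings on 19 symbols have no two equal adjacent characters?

Let g(n) count such strings. g(1) = 19, and each valid string of length n-1 extends in 18 ways (any symbol but the last), so g(n) = 18 g(n-1).
Total: g(6) = 19 x 18^5.

Final answer: 19 x 18^{5} = 35901792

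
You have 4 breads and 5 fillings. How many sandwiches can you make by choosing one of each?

By the multiplication principle: 4 x 5.

Final answer: 20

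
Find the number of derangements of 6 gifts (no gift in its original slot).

D(n) = (n-1)(D(n-1) + D(n-2)), D(0)=1, D(1)=0.
D(2) = 1 x (0 + 1) = 1
D(3) = 2 x (1 + 0) = 2
D(4) = 3 x (2 + 1) = 9
D(5) = 4 x (9 + 2) = 44
D(6) = 5 x (D(5) + D(4)) = 5 x (44 + 9)

Final answer: D(6) = 265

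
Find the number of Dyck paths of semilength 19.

Total monotonic paths to (19,19): C(38,19) = 35345263800.
A path is bad iff it touches y = x + 1; reflecting its initial segment maps bad paths bijectively onto all paths to (18,20), of which there are C(38,20) = 33578000610.
Valid Dyck paths: 35345263800 - 33578000610.
(Check: C(38,19) - C(38,20) = C(38,19)/20, the Catalan number C_{19}.)

Final answer: C_{19} = 1767263190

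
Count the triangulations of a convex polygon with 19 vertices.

This is counted by the nth Catalan number C_n. Here n = 19 - 2 = 17.
C_n = (2n)!/(n!(n+1)!), so C_{17} = 34!/(17! x 18!) = C(34,17)/18 = 2333606220/18.

Final answer: C_{17} = 129644790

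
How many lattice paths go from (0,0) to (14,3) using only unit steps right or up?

Each path has 14 right steps and 3 up steps in some order (17 steps total).
Choose which 3 of the 17 steps are up: C(17,3).

Final answer: C(17,3) = 680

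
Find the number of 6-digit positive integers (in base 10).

These are the integers in [10^5, 10^6), so the count is 10^6 - 10^5 = 9 x 10^5.

Final answer: 900000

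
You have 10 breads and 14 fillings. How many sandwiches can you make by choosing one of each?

By the multiplication principle: 10 x 14.

Final answer: 140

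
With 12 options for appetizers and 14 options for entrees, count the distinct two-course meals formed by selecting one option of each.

By the multiplication principle: 12 x 14.

Final answer: 168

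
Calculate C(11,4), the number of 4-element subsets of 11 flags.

C(11,4) = 11!/(4! x (11-4)!).

Final answer: C(11,4) = 330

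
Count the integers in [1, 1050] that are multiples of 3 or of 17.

Multiples of 3: 350. Multiples of 17: 61. Of both (lcm=51): 20.
By inclusion-exclusion: 350 + 61 - 20.

Final answer: 391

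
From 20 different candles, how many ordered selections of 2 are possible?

P(20,2) = 20!/(20-2)! = 20!/18!.

Final answer: P(20,2) = 380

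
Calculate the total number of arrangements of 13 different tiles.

The number of ways to arrange 13 distinct objects is 13!.

Final answer: 13! = 6227020800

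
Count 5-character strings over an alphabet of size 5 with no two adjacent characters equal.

Let g(n) count such strings. g(1) = 5, and each valid string of length n-1 extends in 4 ways (any symbol but the last), so g(n) = 4 g(n-1).
Total: g(5) = 5 x 4^4.

Final answer: 5 x 4^{4} = 1280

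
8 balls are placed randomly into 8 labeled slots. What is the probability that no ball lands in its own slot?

D(n) = (n-1)(D(n-1) + D(n-2)), D(0)=1, D(1)=0.
Building up: D(2)=1, D(3)=2, D(4)=9, D(5)=44, D(6)=265, D(7)=1854, D(8)=14833.
Total arrangements: 8! = 40320.
Probability = D(8)/8! = 2119/5760.

Final answer: D(8)/8! = 14833/40320 = 0.367882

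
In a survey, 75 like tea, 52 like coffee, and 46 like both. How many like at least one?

|A union B| = |A| + |B| - |A intersect B| = 75 + 52 - 46.

Final answer: 81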